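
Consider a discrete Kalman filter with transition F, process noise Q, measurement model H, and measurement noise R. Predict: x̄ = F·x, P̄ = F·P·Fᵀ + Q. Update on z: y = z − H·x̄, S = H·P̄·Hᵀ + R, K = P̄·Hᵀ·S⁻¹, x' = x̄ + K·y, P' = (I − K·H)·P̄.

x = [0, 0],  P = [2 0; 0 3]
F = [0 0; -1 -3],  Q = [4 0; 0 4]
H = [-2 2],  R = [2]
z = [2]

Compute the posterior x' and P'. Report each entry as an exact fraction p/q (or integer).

x̄ = F·x = [0, 0]
P̄ = F·P·Fᵀ + Q = [4 0; 0 33]
y = z − H·x̄ = [2]
S = H·P̄·Hᵀ + R = [150]
K = P̄·Hᵀ·S⁻¹ = [-4/75; 11/25]
x' = x̄ + K·y = [-8/75, 22/25]
P' = (I − K·H)·P̄ = [268/75 88/25; 88/25 99/25]

x' = [-8/75, 22/25]
P' = [268/75 88/25; 88/25 99/25]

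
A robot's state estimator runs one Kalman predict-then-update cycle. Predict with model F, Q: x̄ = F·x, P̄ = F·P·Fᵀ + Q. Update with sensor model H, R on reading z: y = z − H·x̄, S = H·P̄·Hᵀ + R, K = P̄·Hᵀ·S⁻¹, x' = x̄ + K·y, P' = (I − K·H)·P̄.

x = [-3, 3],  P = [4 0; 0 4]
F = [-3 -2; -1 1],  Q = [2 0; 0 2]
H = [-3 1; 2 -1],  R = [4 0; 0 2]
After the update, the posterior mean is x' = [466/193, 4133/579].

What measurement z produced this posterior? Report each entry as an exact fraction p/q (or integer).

z = [-1, -3]

x̄ = F·x = [3, 6]
P̄ = F·P·Fᵀ + Q = [54 4; 4 10]
S = H·P̄·Hᵀ + R = [476 -314; -314 212]
K = P̄·Hᵀ·S⁻¹ = [-70/193 -9/193; -263/579 -395/579]
x' − x̄ = [-113/193, 659/579] = K·y
y = (KᵀK)⁻¹·Kᵀ·(x' − x̄) = [2, -3]
z = y + H·x̄ = [2, -3] + [-3, 0] = [-1, -3]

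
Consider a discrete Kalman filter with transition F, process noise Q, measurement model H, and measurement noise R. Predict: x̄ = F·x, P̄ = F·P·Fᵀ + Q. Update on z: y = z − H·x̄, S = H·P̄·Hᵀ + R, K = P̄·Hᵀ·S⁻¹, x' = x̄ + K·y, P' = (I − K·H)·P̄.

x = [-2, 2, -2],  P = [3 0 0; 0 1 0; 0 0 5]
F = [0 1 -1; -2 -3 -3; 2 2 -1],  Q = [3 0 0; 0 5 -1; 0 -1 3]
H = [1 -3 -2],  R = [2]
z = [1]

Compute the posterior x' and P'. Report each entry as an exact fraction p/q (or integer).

x' = [143/46, -9/46, 63/46]
P' = [3701/598 -737/598 2997/598; -737/598 5209/598 -7989/598; 2997/598 -7989/598 13511/598]

x̄ = F·x = [4, 4, 2]
P̄ = F·P·Fᵀ + Q = [9 12 7; 12 71 -4; 7 -4 24]
y = z − H·x̄ = [13]
S = H·P̄·Hᵀ + R = [598]
K = P̄·Hᵀ·S⁻¹ = [-41/598; -193/598; -29/598]
x' = x̄ + K·y = [143/46, -9/46, 63/46]
P' = (I − K·H)·P̄ = [3701/598 -737/598 2997/598; -737/598 5209/598 -7989/598; 2997/598 -7989/598 13511/598]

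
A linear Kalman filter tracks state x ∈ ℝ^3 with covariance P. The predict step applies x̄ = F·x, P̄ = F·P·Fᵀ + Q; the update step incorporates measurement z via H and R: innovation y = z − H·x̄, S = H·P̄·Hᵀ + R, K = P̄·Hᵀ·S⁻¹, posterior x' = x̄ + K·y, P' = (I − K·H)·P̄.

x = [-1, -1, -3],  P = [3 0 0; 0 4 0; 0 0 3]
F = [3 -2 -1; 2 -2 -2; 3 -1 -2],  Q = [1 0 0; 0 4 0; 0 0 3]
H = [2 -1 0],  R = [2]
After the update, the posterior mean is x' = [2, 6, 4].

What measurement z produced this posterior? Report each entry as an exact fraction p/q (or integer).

x̄ = F·x = [2, 6, 4]
P̄ = F·P·Fᵀ + Q = [47 40 41; 40 44 38; 41 38 46]
S = H·P̄·Hᵀ + R = [74]
K = P̄·Hᵀ·S⁻¹ = [27/37; 18/37; 22/37]
x' − x̄ = [0, 0, 0] = K·y
y = (KᵀK)⁻¹·Kᵀ·(x' − x̄) = [0]
z = y + H·x̄ = [0] + [-2] = [-2]

z = [-2]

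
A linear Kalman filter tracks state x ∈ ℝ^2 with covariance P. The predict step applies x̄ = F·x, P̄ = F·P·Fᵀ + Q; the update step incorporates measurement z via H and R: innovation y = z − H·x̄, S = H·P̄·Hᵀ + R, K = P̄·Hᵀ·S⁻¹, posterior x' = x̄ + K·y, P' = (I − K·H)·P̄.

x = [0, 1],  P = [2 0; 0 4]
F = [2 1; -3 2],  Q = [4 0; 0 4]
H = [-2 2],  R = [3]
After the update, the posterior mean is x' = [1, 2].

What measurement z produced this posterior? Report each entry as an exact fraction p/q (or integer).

x̄ = F·x = [1, 2]
P̄ = F·P·Fᵀ + Q = [16 -4; -4 38]
S = H·P̄·Hᵀ + R = [251]
K = P̄·Hᵀ·S⁻¹ = [-40/251; 84/251]
x' − x̄ = [0, 0] = K·y
y = (KᵀK)⁻¹·Kᵀ·(x' − x̄) = [0]
z = y + H·x̄ = [0] + [2] = [2]

z = [2]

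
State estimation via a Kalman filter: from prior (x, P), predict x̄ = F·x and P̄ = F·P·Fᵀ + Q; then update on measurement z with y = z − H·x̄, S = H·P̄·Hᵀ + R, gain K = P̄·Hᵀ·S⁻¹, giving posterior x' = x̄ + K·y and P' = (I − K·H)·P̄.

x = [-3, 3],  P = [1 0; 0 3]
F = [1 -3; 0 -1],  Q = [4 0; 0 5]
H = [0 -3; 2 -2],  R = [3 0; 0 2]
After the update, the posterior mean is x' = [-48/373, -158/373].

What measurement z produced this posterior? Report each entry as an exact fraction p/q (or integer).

x̄ = F·x = [-12, -3]
P̄ = F·P·Fᵀ + Q = [32 9; 9 8]
S = H·P̄·Hᵀ + R = [75 -6; -6 90]
K = P̄·Hᵀ·S⁻¹ = [-359/1119 548/1119; -358/1119 1/1119]
x' − x̄ = [4428/373, 961/373] = K·y
y = (KᵀK)⁻¹·Kᵀ·(x' − x̄) = [-8, 19]
z = y + H·x̄ = [-8, 19] + [9, -18] = [1, 1]

z = [1, 1]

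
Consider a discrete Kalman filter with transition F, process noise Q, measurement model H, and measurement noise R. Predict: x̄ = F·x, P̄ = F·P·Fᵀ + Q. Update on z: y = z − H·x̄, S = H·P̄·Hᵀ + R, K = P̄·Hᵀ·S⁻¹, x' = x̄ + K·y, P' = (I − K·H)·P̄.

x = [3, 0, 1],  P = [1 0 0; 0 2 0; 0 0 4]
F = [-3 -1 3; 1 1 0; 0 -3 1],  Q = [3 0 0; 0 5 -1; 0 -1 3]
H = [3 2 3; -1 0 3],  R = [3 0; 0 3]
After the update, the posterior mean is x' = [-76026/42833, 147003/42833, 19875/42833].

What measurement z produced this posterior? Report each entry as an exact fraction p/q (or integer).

z = [3, 3]

x̄ = F·x = [-6, 3, 1]
P̄ = F·P·Fᵀ + Q = [50 -5 18; -5 8 -7; 18 -7 25]
S = H·P̄·Hᵀ + R = [890 151; 151 170]
K = P̄·Hᵀ·S⁻¹ = [10792/42833 -8578/42833; -328/42833 -3740/42833; 10943/128499 33365/128499]
x' − x̄ = [180972/42833, 18504/42833, -22958/42833] = K·y
y = (KᵀK)⁻¹·Kᵀ·(x' − x̄) = [12, -6]
z = y + H·x̄ = [12, -6] + [-9, 9] = [3, 3]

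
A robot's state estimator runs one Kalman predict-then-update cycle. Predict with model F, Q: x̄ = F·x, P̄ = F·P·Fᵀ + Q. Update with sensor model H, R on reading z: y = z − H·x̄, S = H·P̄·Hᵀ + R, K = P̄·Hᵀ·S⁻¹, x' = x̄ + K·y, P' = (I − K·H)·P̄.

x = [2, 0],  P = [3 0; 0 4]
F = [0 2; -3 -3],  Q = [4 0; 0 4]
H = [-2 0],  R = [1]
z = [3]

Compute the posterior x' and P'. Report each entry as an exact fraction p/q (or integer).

x̄ = F·x = [0, -6]
P̄ = F·P·Fᵀ + Q = [20 -24; -24 67]
y = z − H·x̄ = [3]
S = H·P̄·Hᵀ + R = [81]
K = P̄·Hᵀ·S⁻¹ = [-40/81; 16/27]
x' = x̄ + K·y = [-40/27, -38/9]
P' = (I − K·H)·P̄ = [20/81 -8/27; -8/27 347/9]

x' = [-40/27, -38/9]
P' = [20/81 -8/27; -8/27 347/9]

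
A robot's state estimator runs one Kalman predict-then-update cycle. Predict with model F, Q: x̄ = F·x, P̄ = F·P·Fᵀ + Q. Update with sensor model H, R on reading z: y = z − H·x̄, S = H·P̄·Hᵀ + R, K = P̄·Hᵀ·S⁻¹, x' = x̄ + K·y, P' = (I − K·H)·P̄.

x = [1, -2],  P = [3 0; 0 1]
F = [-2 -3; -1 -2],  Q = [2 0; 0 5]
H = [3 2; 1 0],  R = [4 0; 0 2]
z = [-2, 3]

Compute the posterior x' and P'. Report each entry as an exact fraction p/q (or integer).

x̄ = F·x = [4, 3]
P̄ = F·P·Fᵀ + Q = [23 12; 12 12]
y = z − H·x̄ = [-20, -1]
S = H·P̄·Hᵀ + R = [403 93; 93 25]
K = P̄·Hᵀ·S⁻¹ = [3/23 10/23; 192/713 -12/23]
x' = x̄ + K·y = [22/23, -1329/713]
P' = (I − K·H)·P̄ = [20/23 -24/23; -24/23 1500/713]

x' = [22/23, -1329/713]
P' = [20/23 -24/23; -24/23 1500/713]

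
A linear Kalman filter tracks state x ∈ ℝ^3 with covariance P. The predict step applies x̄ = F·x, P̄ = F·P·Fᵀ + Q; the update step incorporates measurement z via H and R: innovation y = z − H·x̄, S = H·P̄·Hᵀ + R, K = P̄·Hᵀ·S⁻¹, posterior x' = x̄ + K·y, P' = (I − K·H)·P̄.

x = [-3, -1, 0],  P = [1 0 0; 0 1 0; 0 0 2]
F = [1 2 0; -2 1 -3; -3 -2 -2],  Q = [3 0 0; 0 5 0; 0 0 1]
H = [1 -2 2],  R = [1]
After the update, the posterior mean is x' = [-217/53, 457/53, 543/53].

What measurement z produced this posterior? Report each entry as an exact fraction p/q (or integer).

z = [-1]

x̄ = F·x = [-5, 5, 11]
P̄ = F·P·Fᵀ + Q = [8 0 -7; 0 28 16; -7 16 22]
S = H·P̄·Hᵀ + R = [53]
K = P̄·Hᵀ·S⁻¹ = [-6/53; -24/53; 5/53]
x' − x̄ = [48/53, 192/53, -40/53] = K·y
y = (KᵀK)⁻¹·Kᵀ·(x' − x̄) = [-8]
z = y + H·x̄ = [-8] + [7] = [-1]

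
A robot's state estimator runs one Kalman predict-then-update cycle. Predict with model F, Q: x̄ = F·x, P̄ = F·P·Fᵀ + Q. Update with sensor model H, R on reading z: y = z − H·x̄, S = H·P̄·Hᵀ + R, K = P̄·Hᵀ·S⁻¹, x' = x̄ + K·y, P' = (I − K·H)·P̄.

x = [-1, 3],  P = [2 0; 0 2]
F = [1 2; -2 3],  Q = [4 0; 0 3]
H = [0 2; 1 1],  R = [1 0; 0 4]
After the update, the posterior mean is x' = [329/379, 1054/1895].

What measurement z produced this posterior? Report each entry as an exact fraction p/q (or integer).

x̄ = F·x = [5, 11]
P̄ = F·P·Fᵀ + Q = [14 8; 8 29]
S = H·P̄·Hᵀ + R = [117 74; 74 63]
K = P̄·Hᵀ·S⁻¹ = [-124/379 278/379; 916/1895 37/1895]
x' − x̄ = [-1566/379, -19791/1895] = K·y
y = (KᵀK)⁻¹·Kᵀ·(x' − x̄) = [-21, -15]
z = y + H·x̄ = [-21, -15] + [22, 16] = [1, 1]

z = [1, 1]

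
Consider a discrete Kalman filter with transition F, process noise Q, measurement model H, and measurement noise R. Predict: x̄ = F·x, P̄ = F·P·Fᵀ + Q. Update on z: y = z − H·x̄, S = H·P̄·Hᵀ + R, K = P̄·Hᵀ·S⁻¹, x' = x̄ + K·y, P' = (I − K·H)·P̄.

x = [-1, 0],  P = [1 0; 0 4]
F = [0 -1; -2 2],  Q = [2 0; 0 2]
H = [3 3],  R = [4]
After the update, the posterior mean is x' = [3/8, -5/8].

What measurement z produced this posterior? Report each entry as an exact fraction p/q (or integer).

x̄ = F·x = [0, 2]
P̄ = F·P·Fᵀ + Q = [6 -8; -8 22]
S = H·P̄·Hᵀ + R = [112]
K = P̄·Hᵀ·S⁻¹ = [-3/56; 3/8]
x' − x̄ = [3/8, -21/8] = K·y
y = (KᵀK)⁻¹·Kᵀ·(x' − x̄) = [-7]
z = y + H·x̄ = [-7] + [6] = [-1]

z = [-1]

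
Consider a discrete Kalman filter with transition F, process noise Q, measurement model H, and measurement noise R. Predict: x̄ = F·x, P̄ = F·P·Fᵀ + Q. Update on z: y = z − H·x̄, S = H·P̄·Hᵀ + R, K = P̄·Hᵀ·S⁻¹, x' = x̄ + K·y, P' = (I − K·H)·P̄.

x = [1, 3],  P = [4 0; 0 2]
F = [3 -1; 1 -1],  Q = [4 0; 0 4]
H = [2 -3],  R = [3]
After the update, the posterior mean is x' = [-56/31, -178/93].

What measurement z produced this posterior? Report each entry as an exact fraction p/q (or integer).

x̄ = F·x = [0, -2]
P̄ = F·P·Fᵀ + Q = [42 14; 14 10]
S = H·P̄·Hᵀ + R = [93]
K = P̄·Hᵀ·S⁻¹ = [14/31; -2/93]
x' − x̄ = [-56/31, 8/93] = K·y
y = (KᵀK)⁻¹·Kᵀ·(x' − x̄) = [-4]
z = y + H·x̄ = [-4] + [6] = [2]

z = [2]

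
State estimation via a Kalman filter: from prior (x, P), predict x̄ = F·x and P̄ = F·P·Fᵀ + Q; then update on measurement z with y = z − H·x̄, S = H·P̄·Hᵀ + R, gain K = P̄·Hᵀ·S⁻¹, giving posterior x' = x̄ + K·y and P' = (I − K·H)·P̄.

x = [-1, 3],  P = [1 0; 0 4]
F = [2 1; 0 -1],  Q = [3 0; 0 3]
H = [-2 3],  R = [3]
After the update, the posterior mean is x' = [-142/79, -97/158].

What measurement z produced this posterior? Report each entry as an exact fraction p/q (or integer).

x̄ = F·x = [1, -3]
P̄ = F·P·Fᵀ + Q = [11 -4; -4 7]
S = H·P̄·Hᵀ + R = [158]
K = P̄·Hᵀ·S⁻¹ = [-17/79; 29/158]
x' − x̄ = [-221/79, 377/158] = K·y
y = (KᵀK)⁻¹·Kᵀ·(x' − x̄) = [13]
z = y + H·x̄ = [13] + [-11] = [2]

z = [2]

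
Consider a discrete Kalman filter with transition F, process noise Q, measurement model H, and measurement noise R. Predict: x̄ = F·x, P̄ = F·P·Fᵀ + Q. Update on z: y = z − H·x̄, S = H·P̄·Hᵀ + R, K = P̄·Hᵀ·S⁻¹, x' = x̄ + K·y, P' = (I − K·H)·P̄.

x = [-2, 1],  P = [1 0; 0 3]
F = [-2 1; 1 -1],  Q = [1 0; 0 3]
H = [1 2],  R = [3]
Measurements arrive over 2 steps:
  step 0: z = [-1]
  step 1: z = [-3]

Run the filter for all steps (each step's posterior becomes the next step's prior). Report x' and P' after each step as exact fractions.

step 0: x̄ = F·x = [5, -3]
step 0: P̄ = F·P·Fᵀ + Q = [8 -5; -5 7]
step 0: y = z − H·x̄ = [0]
step 0: S = H·P̄·Hᵀ + R = [19]
step 0: K = P̄·Hᵀ·S⁻¹ = [-2/19; 9/19]
step 0: x' = x̄ + K·y = [5, -3]
step 0: P' = (I − K·H)·P̄ = [148/19 -77/19; -77/19 52/19]
step 1: x̄ = F·x = [-13, 8]
step 1: P̄ = F·P·Fᵀ + Q = [971/19 -579/19; -579/19 411/19]
step 1: y = z − H·x̄ = [-6]
step 1: S = H·P̄·Hᵀ + R = [356/19]
step 1: K = P̄·Hᵀ·S⁻¹ = [-187/356; 243/356]
step 1: x' = x̄ + K·y = [-1753/178, 695/178]
step 1: P' = (I − K·H)·P̄ = [16353/356 -8457/356; -8457/356 4593/356]

step 0: x' = [5, -3], P' = [148/19 -77/19; -77/19 52/19]
step 1: x' = [-1753/178, 695/178], P' = [16353/356 -8457/356; -8457/356 4593/356]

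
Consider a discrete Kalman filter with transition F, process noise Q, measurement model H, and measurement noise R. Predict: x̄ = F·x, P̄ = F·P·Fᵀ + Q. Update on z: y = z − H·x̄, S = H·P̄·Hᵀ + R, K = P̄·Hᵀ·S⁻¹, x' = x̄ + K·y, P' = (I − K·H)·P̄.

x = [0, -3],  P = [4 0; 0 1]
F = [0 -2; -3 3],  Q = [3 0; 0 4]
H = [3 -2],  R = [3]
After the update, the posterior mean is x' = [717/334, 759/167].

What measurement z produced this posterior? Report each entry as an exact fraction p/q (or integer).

z = [-3]

x̄ = F·x = [6, -9]
P̄ = F·P·Fᵀ + Q = [7 -6; -6 49]
S = H·P̄·Hᵀ + R = [334]
K = P̄·Hᵀ·S⁻¹ = [33/334; -58/167]
x' − x̄ = [-1287/334, 2262/167] = K·y
y = (KᵀK)⁻¹·Kᵀ·(x' − x̄) = [-39]
z = y + H·x̄ = [-39] + [36] = [-3]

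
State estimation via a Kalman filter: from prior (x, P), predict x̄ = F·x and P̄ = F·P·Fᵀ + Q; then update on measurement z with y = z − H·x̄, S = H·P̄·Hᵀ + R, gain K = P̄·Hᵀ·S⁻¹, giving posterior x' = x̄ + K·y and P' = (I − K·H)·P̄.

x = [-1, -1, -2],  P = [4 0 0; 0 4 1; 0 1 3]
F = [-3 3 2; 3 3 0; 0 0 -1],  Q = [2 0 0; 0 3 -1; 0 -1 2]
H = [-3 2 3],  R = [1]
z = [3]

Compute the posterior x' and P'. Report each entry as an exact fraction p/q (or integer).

x̄ = F·x = [-4, -6, 2]
P̄ = F·P·Fᵀ + Q = [98 6 -9; 6 75 -4; -9 -4 5]
y = z − H·x̄ = [-3]
S = H·P̄·Hᵀ + R = [1270]
K = P̄·Hᵀ·S⁻¹ = [-309/1270; 12/127; 17/635]
x' = x̄ + K·y = [-4153/1270, -798/127, 1219/635]
P' = (I − K·H)·P̄ = [28979/1270 4470/127 -462/635; 4470/127 8085/127 -916/127; -462/635 -916/127 2597/635]

x' = [-4153/1270, -798/127, 1219/635]
P' = [28979/1270 4470/127 -462/635; 4470/127 8085/127 -916/127; -462/635 -916/127 2597/635]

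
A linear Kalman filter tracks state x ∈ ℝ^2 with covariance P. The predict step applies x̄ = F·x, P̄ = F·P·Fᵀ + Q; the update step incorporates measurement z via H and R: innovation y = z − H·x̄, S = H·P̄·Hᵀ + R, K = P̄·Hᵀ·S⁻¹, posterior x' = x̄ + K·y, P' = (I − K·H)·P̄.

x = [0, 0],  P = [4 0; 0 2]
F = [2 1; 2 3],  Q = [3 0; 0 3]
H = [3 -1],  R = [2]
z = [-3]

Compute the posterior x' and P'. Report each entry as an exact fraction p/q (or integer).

x̄ = F·x = [0, 0]
P̄ = F·P·Fᵀ + Q = [21 22; 22 37]
y = z − H·x̄ = [-3]
S = H·P̄·Hᵀ + R = [96]
K = P̄·Hᵀ·S⁻¹ = [41/96; 29/96]
x' = x̄ + K·y = [-41/32, -29/32]
P' = (I − K·H)·P̄ = [335/96 923/96; 923/96 2711/96]

x' = [-41/32, -29/32]
P' = [335/96 923/96; 923/96 2711/96]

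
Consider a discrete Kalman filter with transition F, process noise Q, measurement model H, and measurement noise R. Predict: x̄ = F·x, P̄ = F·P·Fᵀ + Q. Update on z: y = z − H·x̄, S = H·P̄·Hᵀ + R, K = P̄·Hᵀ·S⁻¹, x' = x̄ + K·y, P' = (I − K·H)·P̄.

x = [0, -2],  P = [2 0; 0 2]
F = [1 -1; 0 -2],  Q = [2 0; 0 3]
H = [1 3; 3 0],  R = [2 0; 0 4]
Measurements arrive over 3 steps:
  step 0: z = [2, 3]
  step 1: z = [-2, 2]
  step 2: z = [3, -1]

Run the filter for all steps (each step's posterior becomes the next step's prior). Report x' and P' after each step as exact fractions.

step 0: x̄ = F·x = [2, 4]
step 0: P̄ = F·P·Fᵀ + Q = [6 4; 4 11]
step 0: y = z − H·x̄ = [-12, -3]
step 0: S = H·P̄·Hᵀ + R = [131 54; 54 58]
step 0: K = P̄·Hᵀ·S⁻¹ = [36/2341 693/2341; 749/2341 -213/2341]
step 0: x' = x̄ + K·y = [2171/2341, 1015/2341]
step 0: P' = (I − K·H)·P̄ = [924/2341 -284/2341; -284/2341 594/2341]
step 1: x̄ = F·x = [1156/2341, -2030/2341]
step 1: P̄ = F·P·Fᵀ + Q = [6768/2341 1756/2341; 1756/2341 9399/2341]
step 1: y = z − H·x̄ = [252/2341, 1214/2341]
step 1: S = H·P̄·Hᵀ + R = [106577/2341 36108/2341; 36108/2341 70276/2341]
step 1: K = P̄·Hᵀ·S⁻¹ = [12036/660617 184680/660617; 204481/660617 -55542/660617]
step 1: x' = x̄ + K·y = [423284/660617, -579646/660617]
step 1: P' = (I − K·H)·P̄ = [246240/660617 -74056/660617; -74056/660617 161006/660617]
step 2: x̄ = F·x = [1002930/660617, 1159292/660617]
step 2: P̄ = F·P·Fᵀ + Q = [1876592/660617 470124/660617; 470124/660617 2625875/660617]
step 2: y = z − H·x̄ = [-2498955/660617, -3669407/660617]
step 2: S = H·P̄·Hᵀ + R = [29651445/660617 9860892/660617; 9860892/660617 19531796/660617]
step 2: K = P̄·Hᵀ·S⁻¹ = [3286964/182370717 16968808/60790239; 18813095/60790239 -1702814/20263413]
step 2: x' = x̄ + K·y = [-2036026/20263413, 7098669/6754471]
step 2: P' = (I − K·H)·P̄ = [67875232/182370717 -6811256/60790239; -6811256/60790239 4937494/20263413]

step 0: x' = [2171/2341, 1015/2341], P' = [924/2341 -284/2341; -284/2341 594/2341]
step 1: x' = [423284/660617, -579646/660617], P' = [246240/660617 -74056/660617; -74056/660617 161006/660617]
step 2: x' = [-2036026/20263413, 7098669/6754471], P' = [67875232/182370717 -6811256/60790239; -6811256/60790239 4937494/20263413]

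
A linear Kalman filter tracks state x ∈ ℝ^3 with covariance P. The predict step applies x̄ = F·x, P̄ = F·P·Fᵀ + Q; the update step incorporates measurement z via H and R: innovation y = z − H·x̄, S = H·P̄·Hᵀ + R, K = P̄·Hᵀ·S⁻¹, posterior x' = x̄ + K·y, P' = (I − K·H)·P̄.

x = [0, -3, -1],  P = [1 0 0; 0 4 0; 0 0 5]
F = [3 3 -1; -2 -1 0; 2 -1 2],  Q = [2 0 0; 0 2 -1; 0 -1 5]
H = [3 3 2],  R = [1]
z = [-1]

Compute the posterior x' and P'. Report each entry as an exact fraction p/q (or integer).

x̄ = F·x = [-8, 3, 1]
P̄ = F·P·Fᵀ + Q = [52 -18 -16; -18 10 -1; -16 -1 33]
y = z − H·x̄ = [12]
S = H·P̄·Hᵀ + R = [163]
K = P̄·Hᵀ·S⁻¹ = [70/163; -26/163; 15/163]
x' = x̄ + K·y = [-464/163, 177/163, 343/163]
P' = (I − K·H)·P̄ = [3576/163 -1114/163 -3658/163; -1114/163 954/163 227/163; -3658/163 227/163 5154/163]

x' = [-464/163, 177/163, 343/163]
P' = [3576/163 -1114/163 -3658/163; -1114/163 954/163 227/163; -3658/163 227/163 5154/163]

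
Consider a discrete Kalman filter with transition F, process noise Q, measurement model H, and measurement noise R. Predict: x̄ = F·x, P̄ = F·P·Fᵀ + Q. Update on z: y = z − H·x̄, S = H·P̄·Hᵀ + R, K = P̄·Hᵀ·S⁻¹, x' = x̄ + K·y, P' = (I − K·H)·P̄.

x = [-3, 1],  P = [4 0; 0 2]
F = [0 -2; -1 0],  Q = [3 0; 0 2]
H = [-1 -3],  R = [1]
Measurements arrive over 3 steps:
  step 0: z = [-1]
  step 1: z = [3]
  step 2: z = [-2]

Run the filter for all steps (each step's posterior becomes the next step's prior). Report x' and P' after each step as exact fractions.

step 0: x' = [-3, 15/11], P' = [55/6 -3; -3 12/11]
step 1: x' = [-2202/1603, -801/1603], P' = [9315/1603 -3183/1603; -3183/1603 3788/4809]
step 2: x' = [344188/257867, 62184/257867], P' = [1426352/257867 -484689/257867; -484689/257867 192760/257867]

step 0: x̄ = F·x = [-2, 3]
step 0: P̄ = F·P·Fᵀ + Q = [11 0; 0 6]
step 0: y = z − H·x̄ = [6]
step 0: S = H·P̄·Hᵀ + R = [66]
step 0: K = P̄·Hᵀ·S⁻¹ = [-1/6; -3/11]
step 0: x' = x̄ + K·y = [-3, 15/11]
step 0: P' = (I − K·H)·P̄ = [55/6 -3; -3 12/11]
step 1: x̄ = F·x = [-30/11, 3]
step 1: P̄ = F·P·Fᵀ + Q = [81/11 -6; -6 67/6]
step 1: y = z − H·x̄ = [102/11]
step 1: S = H·P̄·Hᵀ + R = [1603/22]
step 1: K = P̄·Hᵀ·S⁻¹ = [234/1603; -605/1603]
step 1: x' = x̄ + K·y = [-2202/1603, -801/1603]
step 1: P' = (I − K·H)·P̄ = [9315/1603 -3183/1603; -3183/1603 3788/4809]
step 2: x̄ = F·x = [1602/1603, 2202/1603]
step 2: P̄ = F·P·Fᵀ + Q = [29579/4809 -6366/1603; -6366/1603 12521/1603]
step 2: y = z − H·x̄ = [5002/1603]
step 2: S = H·P̄·Hᵀ + R = [257867/4809]
step 2: K = P̄·Hᵀ·S⁻¹ = [27715/257867; -93591/257867]
step 2: x' = x̄ + K·y = [344188/257867, 62184/257867]
step 2: P' = (I − K·H)·P̄ = [1426352/257867 -484689/257867; -484689/257867 192760/257867]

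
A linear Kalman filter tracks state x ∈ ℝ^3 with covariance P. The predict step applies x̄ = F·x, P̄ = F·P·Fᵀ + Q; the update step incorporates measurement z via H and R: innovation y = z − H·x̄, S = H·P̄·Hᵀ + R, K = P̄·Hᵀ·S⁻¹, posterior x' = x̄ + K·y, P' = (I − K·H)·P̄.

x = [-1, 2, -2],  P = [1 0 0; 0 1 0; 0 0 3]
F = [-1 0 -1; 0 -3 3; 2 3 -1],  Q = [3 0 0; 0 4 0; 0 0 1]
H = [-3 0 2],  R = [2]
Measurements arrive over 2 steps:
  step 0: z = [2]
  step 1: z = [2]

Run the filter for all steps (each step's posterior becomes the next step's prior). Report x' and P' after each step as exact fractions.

step 0: x' = [382/121, -1443/121, 695/121], P' = [486/121 -1260/121 710/121; -1260/121 4759/121 -1899/121; 710/121 -1899/121 1096/121]
step 1: x' = [-374386/81539, 1145847/81539, -485571/81539], P' = [1779246/81539 -5622822/81539 2676556/81539; -5622822/81539 18963698/81539 -8503722/81539; 2676556/81539 -8503722/81539 4067013/81539]

step 0: x̄ = F·x = [3, -12, 6]
step 0: P̄ = F·P·Fᵀ + Q = [7 -9 1; -9 40 -18; 1 -18 17]
step 0: y = z − H·x̄ = [-1]
step 0: S = H·P̄·Hᵀ + R = [121]
step 0: K = P̄·Hᵀ·S⁻¹ = [-19/121; -9/121; 31/121]
step 0: x' = x̄ + K·y = [382/121, -1443/121, 695/121]
step 0: P' = (I − K·H)·P̄ = [486/121 -1260/121 710/121; -1260/121 4759/121 -1899/121; 710/121 -1899/121 1096/121]
step 1: x̄ = F·x = [-1077/121, 6414/121, -4260/121]
step 1: P̄ = F·P·Fᵀ + Q = [3365/121 -14895/121 8891/121; -14895/121 87361/121 -57087/121; 8891/121 -57087/121 39426/121]
step 1: y = z − H·x̄ = [5531/121]
step 1: S = H·P̄·Hᵀ + R = [81539/121]
step 1: K = P̄·Hᵀ·S⁻¹ = [7687/81539; -69489/81539; 52179/81539]
step 1: x' = x̄ + K·y = [-374386/81539, 1145847/81539, -485571/81539]
step 1: P' = (I − K·H)·P̄ = [1779246/81539 -5622822/81539 2676556/81539; -5622822/81539 18963698/81539 -8503722/81539; 2676556/81539 -8503722/81539 4067013/81539]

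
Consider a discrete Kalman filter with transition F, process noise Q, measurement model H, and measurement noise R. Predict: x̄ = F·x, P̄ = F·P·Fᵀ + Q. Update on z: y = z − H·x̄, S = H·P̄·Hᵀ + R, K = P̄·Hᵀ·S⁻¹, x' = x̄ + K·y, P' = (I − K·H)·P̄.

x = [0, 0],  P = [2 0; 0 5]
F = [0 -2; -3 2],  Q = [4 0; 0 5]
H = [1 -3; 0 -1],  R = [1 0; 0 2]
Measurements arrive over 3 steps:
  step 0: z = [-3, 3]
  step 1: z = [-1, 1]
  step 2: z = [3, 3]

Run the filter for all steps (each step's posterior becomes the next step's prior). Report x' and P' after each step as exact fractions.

step 0: x' = [-8028/1739, -1131/1739], P' = [12056/1739 3752/1739; 3752/1739 1350/1739]
step 1: x' = [-2831786/1679575, -402881/1679575], P' = [7297988/1679575 2331048/1679575; 2331048/1679575 920758/1679575]
step 2: x' = [-1809525374/1091674919, -1758164419/1091674919], P' = [4678423524/1091674919 1491434152/1091674919; 1491434152/1091674919 589856326/1091674919]

step 0: x̄ = F·x = [0, 0]
step 0: P̄ = F·P·Fᵀ + Q = [24 -20; -20 43]
step 0: y = z − H·x̄ = [-3, 3]
step 0: S = H·P̄·Hᵀ + R = [532 149; 149 45]
step 0: K = P̄·Hᵀ·S⁻¹ = [800/1739 -1876/1739; -298/1739 -675/1739]
step 0: x' = x̄ + K·y = [-8028/1739, -1131/1739]
step 0: P' = (I − K·H)·P̄ = [12056/1739 3752/1739; 3752/1739 1350/1739]
step 1: x̄ = F·x = [2262/1739, 21822/1739]
step 1: P̄ = F·P·Fᵀ + Q = [12356/1739 17112/1739; 17112/1739 77575/1739]
step 1: y = z − H·x̄ = [61465/1739, 23561/1739]
step 1: S = H·P̄·Hᵀ + R = [609598/1739 215613/1739; 215613/1739 81053/1739]
step 1: K = P̄·Hᵀ·S⁻¹ = [304844/1679575 -1165524/1679575; -431226/1679575 -460379/1679575]
step 1: x' = x̄ + K·y = [-2831786/1679575, -402881/1679575]
step 1: P' = (I − K·H)·P̄ = [7297988/1679575 2331048/1679575; 2331048/1679575 920758/1679575]
step 2: x̄ = F·x = [805762/1679575, 60548/13225]
step 2: P̄ = F·P·Fᵀ + Q = [10401332/1679575 81128/13225; 81128/13225 392049/13225]
step 2: y = z − H·x̄ = [27301751/1679575, 100223/13225]
step 2: S = H·P̄·Hᵀ + R = [398373378/1679575 1095019/13225; 1095019/13225 418499/13225]
step 2: K = P̄·Hᵀ·S⁻¹ = [204121068/1091674919 -745717076/1091674919; -278134826/1091674919 -294928163/1091674919]
step 2: x' = x̄ + K·y = [-1809525374/1091674919, -1758164419/1091674919]
step 2: P' = (I − K·H)·P̄ = [4678423524/1091674919 1491434152/1091674919; 1491434152/1091674919 589856326/1091674919]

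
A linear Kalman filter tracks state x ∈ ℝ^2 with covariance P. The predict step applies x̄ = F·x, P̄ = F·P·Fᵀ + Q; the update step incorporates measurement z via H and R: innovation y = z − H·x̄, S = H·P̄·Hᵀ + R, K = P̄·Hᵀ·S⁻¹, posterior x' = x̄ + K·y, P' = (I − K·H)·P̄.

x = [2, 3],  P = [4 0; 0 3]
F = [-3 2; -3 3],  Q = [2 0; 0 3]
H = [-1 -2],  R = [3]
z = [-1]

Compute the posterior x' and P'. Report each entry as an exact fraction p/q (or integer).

x̄ = F·x = [0, 3]
P̄ = F·P·Fᵀ + Q = [50 54; 54 66]
y = z − H·x̄ = [5]
S = H·P̄·Hᵀ + R = [533]
K = P̄·Hᵀ·S⁻¹ = [-158/533; -186/533]
x' = x̄ + K·y = [-790/533, 669/533]
P' = (I − K·H)·P̄ = [1686/533 -606/533; -606/533 582/533]

x' = [-790/533, 669/533]
P' = [1686/533 -606/533; -606/533 582/533]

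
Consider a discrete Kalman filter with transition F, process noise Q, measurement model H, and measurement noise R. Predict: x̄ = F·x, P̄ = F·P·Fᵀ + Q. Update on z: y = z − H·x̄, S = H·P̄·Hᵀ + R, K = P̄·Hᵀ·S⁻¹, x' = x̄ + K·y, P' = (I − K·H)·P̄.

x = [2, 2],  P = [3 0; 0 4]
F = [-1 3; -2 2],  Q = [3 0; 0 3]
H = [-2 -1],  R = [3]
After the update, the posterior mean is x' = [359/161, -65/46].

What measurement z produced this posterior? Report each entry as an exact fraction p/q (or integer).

z = [-3]

x̄ = F·x = [4, 0]
P̄ = F·P·Fᵀ + Q = [42 30; 30 31]
S = H·P̄·Hᵀ + R = [322]
K = P̄·Hᵀ·S⁻¹ = [-57/161; -13/46]
x' − x̄ = [-285/161, -65/46] = K·y
y = (KᵀK)⁻¹·Kᵀ·(x' − x̄) = [5]
z = y + H·x̄ = [5] + [-8] = [-3]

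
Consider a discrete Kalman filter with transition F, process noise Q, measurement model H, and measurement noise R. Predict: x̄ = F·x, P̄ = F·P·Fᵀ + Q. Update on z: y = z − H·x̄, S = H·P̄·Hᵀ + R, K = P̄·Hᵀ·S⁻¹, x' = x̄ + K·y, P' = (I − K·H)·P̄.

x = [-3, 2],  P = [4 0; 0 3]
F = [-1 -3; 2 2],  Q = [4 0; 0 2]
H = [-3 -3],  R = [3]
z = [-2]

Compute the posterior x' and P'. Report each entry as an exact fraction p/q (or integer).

x' = [33/40, -3/10]
P' = [1157/40 -287/10; -287/10 144/5]

x̄ = F·x = [-3, -2]
P̄ = F·P·Fᵀ + Q = [35 -26; -26 30]
y = z − H·x̄ = [-17]
S = H·P̄·Hᵀ + R = [120]
K = P̄·Hᵀ·S⁻¹ = [-9/40; -1/10]
x' = x̄ + K·y = [33/40, -3/10]
P' = (I − K·H)·P̄ = [1157/40 -287/10; -287/10 144/5]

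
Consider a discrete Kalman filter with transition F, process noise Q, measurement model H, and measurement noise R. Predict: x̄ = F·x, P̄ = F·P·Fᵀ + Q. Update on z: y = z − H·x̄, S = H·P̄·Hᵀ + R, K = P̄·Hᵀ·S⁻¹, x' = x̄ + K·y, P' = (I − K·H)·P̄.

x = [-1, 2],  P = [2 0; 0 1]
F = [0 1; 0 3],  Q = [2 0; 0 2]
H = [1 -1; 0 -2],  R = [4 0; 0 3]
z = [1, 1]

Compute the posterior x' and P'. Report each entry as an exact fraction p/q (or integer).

x' = [40/77, -10/77]
P' = [123/77 27/77; 27/77 51/77]

x̄ = F·x = [2, 6]
P̄ = F·P·Fᵀ + Q = [3 3; 3 11]
y = z − H·x̄ = [5, 13]
S = H·P̄·Hᵀ + R = [12 16; 16 47]
K = P̄·Hᵀ·S⁻¹ = [24/77 -18/77; -6/77 -34/77]
x' = x̄ + K·y = [40/77, -10/77]
P' = (I − K·H)·P̄ = [123/77 27/77; 27/77 51/77]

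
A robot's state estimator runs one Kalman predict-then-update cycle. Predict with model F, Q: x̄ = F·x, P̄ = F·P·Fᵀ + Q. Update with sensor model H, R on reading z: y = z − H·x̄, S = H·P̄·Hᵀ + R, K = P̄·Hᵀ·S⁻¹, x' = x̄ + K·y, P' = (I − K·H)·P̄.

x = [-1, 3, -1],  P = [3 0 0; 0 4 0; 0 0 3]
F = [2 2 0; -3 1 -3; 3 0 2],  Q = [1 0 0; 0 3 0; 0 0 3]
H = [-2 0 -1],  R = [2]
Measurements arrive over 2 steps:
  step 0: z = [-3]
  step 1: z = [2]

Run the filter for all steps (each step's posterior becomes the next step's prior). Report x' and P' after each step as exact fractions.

step 0: x̄ = F·x = [4, 9, -5]
step 0: P̄ = F·P·Fᵀ + Q = [29 -10 18; -10 61 -45; 18 -45 42]
step 0: y = z − H·x̄ = [0]
step 0: S = H·P̄·Hᵀ + R = [232]
step 0: K = P̄·Hᵀ·S⁻¹ = [-19/58; 65/232; -39/116]
step 0: x' = x̄ + K·y = [4, 9, -5]
step 0: P' = (I − K·H)·P̄ = [119/29 655/58 -219/29; 655/58 9927/232 -2685/116; -219/29 -2685/116 915/58]
step 1: x̄ = F·x = [26, 12, 2]
step 1: P̄ = F·P·Fᵀ + Q = [16177/58 23197/116 -882/29; 23197/116 37095/232 -891/29; -882/29 -891/29 360/29]
step 1: y = z − H·x̄ = [56]
step 1: S = H·P̄·Hᵀ + R = [29244/29]
step 1: K = P̄·Hᵀ·S⁻¹ = [-15295/29244; -21415/58488; 117/2437]
step 1: x' = x̄ + K·y = [-24044/7311, -62173/7311, 11426/2437]
step 1: P' = (I − K·H)·P̄ = [89761/29244 401521/58488 -12411/2437; 401521/58488 2889685/116976 -63351/4874; -12411/2437 -63351/4874 24588/2437]

step 0: x' = [4, 9, -5], P' = [119/29 655/58 -219/29; 655/58 9927/232 -2685/116; -219/29 -2685/116 915/58]
step 1: x' = [-24044/7311, -62173/7311, 11426/2437], P' = [89761/29244 401521/58488 -12411/2437; 401521/58488 2889685/116976 -63351/4874; -12411/2437 -63351/4874 24588/2437]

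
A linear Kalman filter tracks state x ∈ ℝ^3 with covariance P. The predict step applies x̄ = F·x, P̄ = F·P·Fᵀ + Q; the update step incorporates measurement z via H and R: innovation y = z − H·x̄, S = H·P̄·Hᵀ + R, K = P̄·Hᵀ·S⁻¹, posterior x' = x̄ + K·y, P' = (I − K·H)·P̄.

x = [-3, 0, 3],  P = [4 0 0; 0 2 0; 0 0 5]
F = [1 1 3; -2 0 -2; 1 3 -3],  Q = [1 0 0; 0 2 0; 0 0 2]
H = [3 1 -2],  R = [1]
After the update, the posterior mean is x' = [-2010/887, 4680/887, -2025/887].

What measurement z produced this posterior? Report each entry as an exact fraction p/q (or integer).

x̄ = F·x = [6, 0, -12]
P̄ = F·P·Fᵀ + Q = [52 -38 -35; -38 38 22; -35 22 69]
S = H·P̄·Hᵀ + R = [887]
K = P̄·Hᵀ·S⁻¹ = [188/887; -120/887; -221/887]
x' − x̄ = [-7332/887, 4680/887, 8619/887] = K·y
y = (KᵀK)⁻¹·Kᵀ·(x' − x̄) = [-39]
z = y + H·x̄ = [-39] + [42] = [3]

z = [3]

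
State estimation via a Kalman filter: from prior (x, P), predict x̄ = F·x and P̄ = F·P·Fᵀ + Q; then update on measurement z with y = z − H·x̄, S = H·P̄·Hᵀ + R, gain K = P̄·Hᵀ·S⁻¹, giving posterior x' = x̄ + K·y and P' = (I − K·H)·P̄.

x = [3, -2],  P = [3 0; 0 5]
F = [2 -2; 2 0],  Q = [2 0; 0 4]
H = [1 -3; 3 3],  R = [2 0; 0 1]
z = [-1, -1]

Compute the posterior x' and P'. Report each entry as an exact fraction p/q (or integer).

x' = [-13969/29520, 271/1640]
P' = [2717/14760 -83/820; -83/820 53/410]

x̄ = F·x = [10, 6]
P̄ = F·P·Fᵀ + Q = [34 12; 12 16]
y = z − H·x̄ = [7, -49]
S = H·P̄·Hᵀ + R = [108 -114; -114 667]
K = P̄·Hᵀ·S⁻¹ = [7199/29520 1223/4920; -401/1640 69/820]
x' = x̄ + K·y = [-13969/29520, 271/1640]
P' = (I − K·H)·P̄ = [2717/14760 -83/820; -83/820 53/410]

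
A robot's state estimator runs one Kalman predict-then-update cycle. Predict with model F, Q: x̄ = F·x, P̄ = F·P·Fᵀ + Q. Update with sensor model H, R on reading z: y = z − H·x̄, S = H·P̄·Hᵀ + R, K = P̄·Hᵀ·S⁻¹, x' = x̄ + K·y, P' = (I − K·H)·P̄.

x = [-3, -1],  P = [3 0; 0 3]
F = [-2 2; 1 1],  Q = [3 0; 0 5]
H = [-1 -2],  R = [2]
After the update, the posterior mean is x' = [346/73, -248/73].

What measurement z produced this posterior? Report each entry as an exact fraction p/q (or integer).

z = [2]

x̄ = F·x = [4, -4]
P̄ = F·P·Fᵀ + Q = [27 0; 0 11]
S = H·P̄·Hᵀ + R = [73]
K = P̄·Hᵀ·S⁻¹ = [-27/73; -22/73]
x' − x̄ = [54/73, 44/73] = K·y
y = (KᵀK)⁻¹·Kᵀ·(x' − x̄) = [-2]
z = y + H·x̄ = [-2] + [4] = [2]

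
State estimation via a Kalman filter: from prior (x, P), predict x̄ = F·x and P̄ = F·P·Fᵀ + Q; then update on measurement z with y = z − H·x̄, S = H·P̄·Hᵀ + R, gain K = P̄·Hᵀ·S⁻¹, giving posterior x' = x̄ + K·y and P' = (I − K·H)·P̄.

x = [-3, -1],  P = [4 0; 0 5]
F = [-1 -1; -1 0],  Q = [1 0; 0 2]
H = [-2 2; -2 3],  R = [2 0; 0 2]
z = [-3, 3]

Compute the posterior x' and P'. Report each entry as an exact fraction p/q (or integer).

x̄ = F·x = [4, 3]
P̄ = F·P·Fᵀ + Q = [10 4; 4 6]
y = z − H·x̄ = [-1, 2]
S = H·P̄·Hᵀ + R = [34 36; 36 48]
K = P̄·Hᵀ·S⁻¹ = [-6/7 10/21; -1/2 7/12]
x' = x̄ + K·y = [122/21, 14/3]
P' = (I − K·H)·P̄ = [74/21 8/3; 8/3 13/6]

x' = [122/21, 14/3]
P' = [74/21 8/3; 8/3 13/6]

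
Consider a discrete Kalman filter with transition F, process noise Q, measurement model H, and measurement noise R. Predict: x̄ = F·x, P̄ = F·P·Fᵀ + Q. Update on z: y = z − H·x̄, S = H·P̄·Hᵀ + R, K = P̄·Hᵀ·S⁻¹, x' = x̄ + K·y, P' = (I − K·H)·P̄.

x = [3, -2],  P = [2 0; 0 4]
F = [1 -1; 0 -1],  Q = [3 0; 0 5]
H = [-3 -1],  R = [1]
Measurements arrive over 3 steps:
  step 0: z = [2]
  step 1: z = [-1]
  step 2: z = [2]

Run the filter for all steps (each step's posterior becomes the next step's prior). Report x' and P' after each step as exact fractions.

step 0: x̄ = F·x = [5, 2]
step 0: P̄ = F·P·Fᵀ + Q = [9 4; 4 9]
step 0: y = z − H·x̄ = [19]
step 0: S = H·P̄·Hᵀ + R = [115]
step 0: K = P̄·Hᵀ·S⁻¹ = [-31/115; -21/115]
step 0: x' = x̄ + K·y = [-14/115, -169/115]
step 0: P' = (I − K·H)·P̄ = [74/115 -191/115; -191/115 594/115]
step 1: x̄ = F·x = [31/23, 169/115]
step 1: P̄ = F·P·Fᵀ + Q = [279/23 157/23; 157/23 1169/115]
step 1: y = z − H·x̄ = [519/115]
step 1: S = H·P̄·Hᵀ + R = [18549/115]
step 1: K = P̄·Hᵀ·S⁻¹ = [-4970/18549; -3524/18549]
step 1: x' = x̄ + K·y = [857/6183, 3785/6183]
step 1: P' = (I − K·H)·P̄ = [10217/18549 -25681/18549; -25681/18549 80567/18549]
step 2: x̄ = F·x = [-976/2061, -3785/6183]
step 2: P̄ = F·P·Fᵀ + Q = [21977/2061 35416/6183; 35416/6183 173312/18549]
step 2: y = z − H·x̄ = [-203/6183]
step 2: S = H·P̄·Hᵀ + R = [2609486/18549]
step 2: K = P̄·Hᵀ·S⁻¹ = [-699627/2609486; -246028/1304743]
step 2: x' = x̄ + K·y = [-1212769/2609486, -790637/1304743]
step 2: P' = (I − K·H)·P̄ = [1437281/2609486 -1806108/1304743; -1806108/1304743 5664352/1304743]

step 0: x' = [-14/115, -169/115], P' = [74/115 -191/115; -191/115 594/115]
step 1: x' = [857/6183, 3785/6183], P' = [10217/18549 -25681/18549; -25681/18549 80567/18549]
step 2: x' = [-1212769/2609486, -790637/1304743], P' = [1437281/2609486 -1806108/1304743; -1806108/1304743 5664352/1304743]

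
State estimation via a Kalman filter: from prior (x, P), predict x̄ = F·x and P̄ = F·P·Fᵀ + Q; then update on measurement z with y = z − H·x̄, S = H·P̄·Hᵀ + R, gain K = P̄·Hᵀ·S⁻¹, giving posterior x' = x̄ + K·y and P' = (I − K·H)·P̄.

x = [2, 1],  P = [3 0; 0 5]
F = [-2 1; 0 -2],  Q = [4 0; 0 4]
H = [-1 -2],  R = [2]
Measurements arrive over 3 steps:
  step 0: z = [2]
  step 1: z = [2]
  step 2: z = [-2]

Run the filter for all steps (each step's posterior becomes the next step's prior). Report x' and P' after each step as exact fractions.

step 0: x' = [-232/79, 32/79], P' = [1658/79 -828/79; -828/79 452/79]
step 1: x' = [88/417, -1120/1251], P' = [15192/139 -22408/417; -22408/417 33628/1251]
step 2: x' = [-23464/11733, 7840/3911], P' = [3594104/11733 -1766696/11733; -1766696/11733 291276/3911]

step 0: x̄ = F·x = [-3, -2]
step 0: P̄ = F·P·Fᵀ + Q = [21 -10; -10 24]
step 0: y = z − H·x̄ = [-5]
step 0: S = H·P̄·Hᵀ + R = [79]
step 0: K = P̄·Hᵀ·S⁻¹ = [-1/79; -38/79]
step 0: x' = x̄ + K·y = [-232/79, 32/79]
step 0: P' = (I − K·H)·P̄ = [1658/79 -828/79; -828/79 452/79]
step 1: x̄ = F·x = [496/79, -64/79]
step 1: P̄ = F·P·Fᵀ + Q = [10712/79 -4216/79; -4216/79 2124/79]
step 1: y = z − H·x̄ = [526/79]
step 1: S = H·P̄·Hᵀ + R = [2502/79]
step 1: K = P̄·Hᵀ·S⁻¹ = [-380/417; -16/1251]
step 1: x' = x̄ + K·y = [88/417, -1120/1251]
step 1: P' = (I − K·H)·P̄ = [15192/139 -22408/417; -22408/417 33628/1251]
step 2: x̄ = F·x = [-1648/1251, 2240/1251]
step 2: P̄ = F·P·Fᵀ + Q = [854440/1251 -336152/1251; -336152/1251 139516/1251]
step 2: y = z − H·x̄ = [110/417]
step 2: S = H·P̄·Hᵀ + R = [7822/139]
step 2: K = P̄·Hᵀ·S⁻¹ = [-30356/11733; 9520/11733]
step 2: x' = x̄ + K·y = [-23464/11733, 7840/3911]
step 2: P' = (I − K·H)·P̄ = [3594104/11733 -1766696/11733; -1766696/11733 291276/3911]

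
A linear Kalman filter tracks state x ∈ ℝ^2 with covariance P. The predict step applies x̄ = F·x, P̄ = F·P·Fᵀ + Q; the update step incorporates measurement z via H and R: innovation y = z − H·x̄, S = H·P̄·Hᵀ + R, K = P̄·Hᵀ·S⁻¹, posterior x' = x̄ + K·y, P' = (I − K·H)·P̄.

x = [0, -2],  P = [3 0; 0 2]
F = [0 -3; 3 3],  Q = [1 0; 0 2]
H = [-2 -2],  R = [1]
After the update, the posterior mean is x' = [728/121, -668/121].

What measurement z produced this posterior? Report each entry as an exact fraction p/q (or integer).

z = [-1]

x̄ = F·x = [6, -6]
P̄ = F·P·Fᵀ + Q = [19 -18; -18 47]
S = H·P̄·Hᵀ + R = [121]
K = P̄·Hᵀ·S⁻¹ = [-2/121; -58/121]
x' − x̄ = [2/121, 58/121] = K·y
y = (KᵀK)⁻¹·Kᵀ·(x' − x̄) = [-1]
z = y + H·x̄ = [-1] + [0] = [-1]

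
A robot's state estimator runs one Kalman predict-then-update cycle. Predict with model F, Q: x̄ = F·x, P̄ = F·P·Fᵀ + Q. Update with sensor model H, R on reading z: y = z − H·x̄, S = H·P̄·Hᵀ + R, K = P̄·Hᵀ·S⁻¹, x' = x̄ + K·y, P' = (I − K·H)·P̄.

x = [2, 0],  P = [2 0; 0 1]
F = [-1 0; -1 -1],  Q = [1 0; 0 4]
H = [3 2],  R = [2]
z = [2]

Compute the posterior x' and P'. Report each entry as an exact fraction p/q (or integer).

x̄ = F·x = [-2, -2]
P̄ = F·P·Fᵀ + Q = [3 2; 2 7]
y = z − H·x̄ = [12]
S = H·P̄·Hᵀ + R = [81]
K = P̄·Hᵀ·S⁻¹ = [13/81; 20/81]
x' = x̄ + K·y = [-2/27, 26/27]
P' = (I − K·H)·P̄ = [74/81 -98/81; -98/81 167/81]

x' = [-2/27, 26/27]
P' = [74/81 -98/81; -98/81 167/81]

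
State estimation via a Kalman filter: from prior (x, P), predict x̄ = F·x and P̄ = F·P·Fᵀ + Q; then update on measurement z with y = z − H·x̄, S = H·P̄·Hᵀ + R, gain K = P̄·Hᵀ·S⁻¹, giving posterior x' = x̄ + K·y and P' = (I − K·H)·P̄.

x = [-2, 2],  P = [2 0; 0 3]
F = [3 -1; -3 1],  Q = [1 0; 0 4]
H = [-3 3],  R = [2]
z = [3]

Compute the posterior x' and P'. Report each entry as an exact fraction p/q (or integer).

x̄ = F·x = [-8, 8]
P̄ = F·P·Fᵀ + Q = [22 -21; -21 25]
y = z − H·x̄ = [-45]
S = H·P̄·Hᵀ + R = [803]
K = P̄·Hᵀ·S⁻¹ = [-129/803; 138/803]
x' = x̄ + K·y = [-619/803, 214/803]
P' = (I − K·H)·P̄ = [1025/803 939/803; 939/803 1031/803]

x' = [-619/803, 214/803]
P' = [1025/803 939/803; 939/803 1031/803]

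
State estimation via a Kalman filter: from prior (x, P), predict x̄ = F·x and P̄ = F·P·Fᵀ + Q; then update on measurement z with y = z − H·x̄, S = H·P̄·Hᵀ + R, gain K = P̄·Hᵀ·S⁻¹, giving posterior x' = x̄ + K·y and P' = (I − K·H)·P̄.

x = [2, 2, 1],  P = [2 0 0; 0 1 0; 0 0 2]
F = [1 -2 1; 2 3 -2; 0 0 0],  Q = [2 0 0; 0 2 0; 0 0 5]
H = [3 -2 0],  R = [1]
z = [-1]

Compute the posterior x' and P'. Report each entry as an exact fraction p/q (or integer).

x' = [485/271, 872/271, 0]
P' = [946/271 1398/271 0; 1398/271 2133/271 0; 0 0 5]

x̄ = F·x = [-1, 8, 0]
P̄ = F·P·Fᵀ + Q = [10 -6 0; -6 27 0; 0 0 5]
y = z − H·x̄ = [18]
S = H·P̄·Hᵀ + R = [271]
K = P̄·Hᵀ·S⁻¹ = [42/271; -72/271; 0]
x' = x̄ + K·y = [485/271, 872/271, 0]
P' = (I − K·H)·P̄ = [946/271 1398/271 0; 1398/271 2133/271 0; 0 0 5]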